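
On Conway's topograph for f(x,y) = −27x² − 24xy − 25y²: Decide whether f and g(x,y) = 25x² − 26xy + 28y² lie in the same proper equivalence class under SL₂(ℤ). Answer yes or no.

D₁ = -2124, D₂ = -2124
f is negative-definite; reduce −f:
−f: flip: (27,24,25)→(25,-24,27)
−f: reduced (well bottom): (25,-24,27) with a≤c, −a<b≤a
flip sign back: reduced form of f is (-25,24,-27)
g: translate: b→24 (≡-26 mod 50), so (25,-26,28)→(25,24,27)
g: reduced (well bottom): (25,24,27) with a≤c, −a<b≤a
reduced forms (-25, 24, -27) vs (25, 24, 27) ⇒ inequivalent

no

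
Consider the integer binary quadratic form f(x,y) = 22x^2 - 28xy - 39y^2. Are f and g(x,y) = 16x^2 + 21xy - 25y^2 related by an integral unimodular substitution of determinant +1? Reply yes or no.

D₁ = 4216, D₂ = 2041
discriminants differ ⇒ not SL₂(ℤ)-equivalent

no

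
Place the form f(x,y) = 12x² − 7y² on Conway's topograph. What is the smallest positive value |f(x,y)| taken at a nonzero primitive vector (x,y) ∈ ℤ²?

descent: ρ → (-7,14,5)  [lands on river]
river: ρ → (5,16,-4)
river: ρ → (-4,16,5)
river: ρ → (5,14,-7)
closes: descent 1, river 4
min |a| on river = 4

4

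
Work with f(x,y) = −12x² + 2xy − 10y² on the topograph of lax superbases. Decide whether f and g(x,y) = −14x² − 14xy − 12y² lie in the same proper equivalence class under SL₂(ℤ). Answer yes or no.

D₁ = -476, D₂ = -476
f is negative-definite; reduce −f:
−f: flip: (12,-2,10)→(10,2,12)
−f: reduced (well bottom): (10,2,12) with a≤c, −a<b≤a
flip sign back: reduced form of f is (-10,-2,-12)
g is negative-definite; reduce −g:
−g: flip: (14,14,12)→(12,-14,14)
−g: translate: b→10 (≡-14 mod 24), so (12,-14,14)→(12,10,12)
−g: reduced (well bottom): (12,10,12) with a≤c, −a<b≤a
flip sign back: reduced form of g is (-12,-10,-12)
reduced forms (-10, -2, -12) vs (-12, -10, -12) ⇒ inequivalent

no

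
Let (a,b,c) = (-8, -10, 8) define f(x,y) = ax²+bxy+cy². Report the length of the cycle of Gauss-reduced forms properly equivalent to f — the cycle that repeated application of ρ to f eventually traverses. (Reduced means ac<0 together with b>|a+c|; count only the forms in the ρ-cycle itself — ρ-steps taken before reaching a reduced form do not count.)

D = 356, ⌊√D⌋ = 18
descent: ρ → (8,10,-8)  [lands on river]
river: ρ → (-8,6,10)
river: ρ → (10,14,-4)
river: ρ → (-4,18,2)
river: ρ → (2,18,-4)
river: ρ → (-4,14,10)
river: ρ → (10,6,-8)
river: ρ → (-8,10,8)
river: ρ → (8,6,-10)
river: ρ → (-10,14,4)
river: ρ → (4,18,-2)
river: ρ → (-2,18,4)
river: ρ → (4,14,-10)
river: ρ → (-10,6,8)
ρ-cycle length = 14 (tail of 1 descent step not counted)

14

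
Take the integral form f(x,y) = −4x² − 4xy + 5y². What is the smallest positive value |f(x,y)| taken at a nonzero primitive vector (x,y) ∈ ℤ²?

descent: ρ → (5,4,-4)  [lands on river]
river: ρ → (-4,4,5)
river: ρ → (5,6,-3)
river: ρ → (-3,6,5)
closes: descent 1, river 4
min |a| on river = 3

3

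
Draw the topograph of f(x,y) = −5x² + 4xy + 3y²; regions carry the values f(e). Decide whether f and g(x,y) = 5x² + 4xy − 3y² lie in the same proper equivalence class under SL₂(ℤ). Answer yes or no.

D₁ = 76, D₂ = 76
river cycle of f (length 6): (3, 8, -1), (-1, 8, 3), (3, 4, -5), (-5, 6, 2), (2, 6, -5), (-5, 4, 3)
river cycle of g (length 6): (-3, 8, 1), (1, 8, -3), (-3, 4, 5), (5, 6, -2), (-2, 6, 5), (5, 4, -3)
cycles differ ⇒ inequivalent

no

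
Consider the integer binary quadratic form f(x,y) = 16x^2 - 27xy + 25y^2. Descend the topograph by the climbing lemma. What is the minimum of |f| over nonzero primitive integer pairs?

translate: b→5 (≡-27 mod 32), so (16,-27,25)→(16,5,14)
flip: (16,5,14)→(14,-5,16)
reduced (well bottom): (14,-5,16) with a≤c, −a<b≤a
well minimum = a = 14

14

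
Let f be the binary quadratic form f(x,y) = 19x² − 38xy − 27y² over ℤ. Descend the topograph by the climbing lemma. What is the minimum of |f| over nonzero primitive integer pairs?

descent: ρ → (-27,38,19)  [lands on river]
river: ρ → (19,38,-27)
river: ρ → (-27,16,30)
river: ρ → (30,44,-13)
river: ρ → (-13,34,45)
river: ρ → (45,56,-2)
river: ρ → (-2,56,45)
river: ρ → (45,34,-13)
river: ρ → (-13,44,30)
river: ρ → (30,16,-27)
closes: descent 1, river 10
min |a| on river = 2

2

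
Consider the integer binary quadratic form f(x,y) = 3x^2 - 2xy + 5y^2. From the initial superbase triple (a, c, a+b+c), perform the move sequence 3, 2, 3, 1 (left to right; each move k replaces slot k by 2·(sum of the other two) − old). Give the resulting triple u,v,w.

start (3,5,6) = (f(1,0),f(0,1),f(1,1))
replace slot 3: 2·(3+5) − 6 = 10 → (3,5,10)
replace slot 2: 2·(3+10) − 5 = 21 → (3,21,10)
replace slot 3: 2·(3+21) − 10 = 38 → (3,21,38)
replace slot 1: 2·(21+38) − 3 = 115 → (115,21,38)

115,21,38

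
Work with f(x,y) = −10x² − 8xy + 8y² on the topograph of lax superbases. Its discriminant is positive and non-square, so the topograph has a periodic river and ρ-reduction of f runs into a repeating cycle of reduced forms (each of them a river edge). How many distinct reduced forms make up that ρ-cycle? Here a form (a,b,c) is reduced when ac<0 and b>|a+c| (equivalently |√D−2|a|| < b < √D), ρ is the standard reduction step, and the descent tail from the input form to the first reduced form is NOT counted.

D = 384, ⌊√D⌋ = 19
descent: ρ → (8,8,-10)  [lands on river]
river: ρ → (-10,12,6)
river: ρ → (6,12,-10)
river: ρ → (-10,8,8)
ρ-cycle length = 4 (tail of 1 descent step not counted)

4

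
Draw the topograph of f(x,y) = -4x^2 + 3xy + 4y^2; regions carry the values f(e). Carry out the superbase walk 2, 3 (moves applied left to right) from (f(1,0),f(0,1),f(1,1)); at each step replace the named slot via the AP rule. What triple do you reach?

start (-4,4,3) = (f(1,0),f(0,1),f(1,1))
replace slot 2: 2·((-4)+3) − 4 = -6 → (-4,-6,3)
replace slot 3: 2·((-4)+(-6)) − 3 = -23 → (-4,-6,-23)

-4,-6,-23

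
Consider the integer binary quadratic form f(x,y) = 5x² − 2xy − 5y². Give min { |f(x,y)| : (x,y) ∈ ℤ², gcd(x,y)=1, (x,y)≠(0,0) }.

descent: ρ → (-5,2,5)  [lands on river]
river: ρ → (5,8,-2)
river: ρ → (-2,8,5)
river: ρ → (5,2,-5)
river: ρ → (-5,8,2)
river: ρ → (2,8,-5)
closes: descent 1, river 6
min |a| on river = 2

2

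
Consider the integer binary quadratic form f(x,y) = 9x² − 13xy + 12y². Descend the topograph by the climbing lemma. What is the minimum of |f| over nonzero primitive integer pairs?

translate: b→5 (≡-13 mod 18), so (9,-13,12)→(9,5,8)
flip: (9,5,8)→(8,-5,9)
reduced (well bottom): (8,-5,9) with a≤c, −a<b≤a
well minimum = a = 8

8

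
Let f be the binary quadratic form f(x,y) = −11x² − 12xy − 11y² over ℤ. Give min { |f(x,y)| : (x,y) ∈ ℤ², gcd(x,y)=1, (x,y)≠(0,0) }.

translate: b→-10 (≡12 mod 22), so (11,12,11)→(11,-10,10)
flip: (11,-10,10)→(10,10,11)
reduced (well bottom): (10,10,11) with a≤c, −a<b≤a
well minimum |f| = |-10| = 10 (negative-definite)

10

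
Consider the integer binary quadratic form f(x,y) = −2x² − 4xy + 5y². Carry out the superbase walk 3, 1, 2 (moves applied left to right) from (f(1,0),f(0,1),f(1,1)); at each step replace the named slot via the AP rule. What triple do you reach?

start (-2,5,-1) = (f(1,0),f(0,1),f(1,1))
replace slot 3: 2·((-2)+5) − (-1) = 7 → (-2,5,7)
replace slot 1: 2·(5+7) − (-2) = 26 → (26,5,7)
replace slot 2: 2·(26+7) − 5 = 61 → (26,61,7)

26,61,7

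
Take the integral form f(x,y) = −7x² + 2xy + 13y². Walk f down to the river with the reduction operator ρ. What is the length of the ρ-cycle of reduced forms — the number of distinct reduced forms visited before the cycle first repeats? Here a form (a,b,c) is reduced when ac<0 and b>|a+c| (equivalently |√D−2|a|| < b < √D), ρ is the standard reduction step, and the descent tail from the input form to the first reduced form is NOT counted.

D = 368, ⌊√D⌋ = 19
descent: ρ → (13,-2,-7)
descent: ρ → (-7,16,4)  [lands on river]
river: ρ → (4,16,-7)
river: ρ → (-7,12,8)
river: ρ → (8,4,-11)
river: ρ → (-11,18,1)
river: ρ → (1,18,-11)
river: ρ → (-11,4,8)
river: ρ → (8,12,-7)
ρ-cycle length = 8 (tail of 2 descent steps not counted)

8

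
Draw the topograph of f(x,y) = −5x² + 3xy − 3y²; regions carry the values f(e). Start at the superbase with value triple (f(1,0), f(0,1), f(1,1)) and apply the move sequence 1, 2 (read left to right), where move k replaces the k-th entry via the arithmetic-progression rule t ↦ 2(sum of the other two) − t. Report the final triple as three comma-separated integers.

start (-5,-3,-5) = (f(1,0),f(0,1),f(1,1))
replace slot 1: 2·((-3)+(-5)) − (-5) = -11 → (-11,-3,-5)
replace slot 2: 2·((-11)+(-5)) − (-3) = -29 → (-11,-29,-5)

-11,-29,-5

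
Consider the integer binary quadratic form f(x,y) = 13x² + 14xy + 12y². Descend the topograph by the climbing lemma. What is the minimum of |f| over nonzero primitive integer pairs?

translate: b→-12 (≡14 mod 26), so (13,14,12)→(13,-12,11)
flip: (13,-12,11)→(11,12,13)
translate: b→-10 (≡12 mod 22), so (11,12,13)→(11,-10,12)
reduced (well bottom): (11,-10,12) with a≤c, −a<b≤a
well minimum = a = 11

11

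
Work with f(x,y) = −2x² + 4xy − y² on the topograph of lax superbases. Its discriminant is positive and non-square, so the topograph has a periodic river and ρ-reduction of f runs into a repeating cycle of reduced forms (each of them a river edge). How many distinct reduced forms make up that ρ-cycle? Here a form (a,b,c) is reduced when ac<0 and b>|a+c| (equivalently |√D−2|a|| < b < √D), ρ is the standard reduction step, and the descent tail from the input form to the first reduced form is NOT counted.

D = 8, ⌊√D⌋ = 2
descent: ρ → (-1,2,1)  [lands on river]
river: ρ → (1,2,-1)
ρ-cycle length = 2 (tail of 1 descent step not counted)

2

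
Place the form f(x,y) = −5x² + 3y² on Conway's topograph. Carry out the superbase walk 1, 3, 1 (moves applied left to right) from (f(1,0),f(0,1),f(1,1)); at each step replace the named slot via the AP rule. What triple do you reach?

start (-5,3,-2) = (f(1,0),f(0,1),f(1,1))
replace slot 1: 2·(3+(-2)) − (-5) = 7 → (7,3,-2)
replace slot 3: 2·(7+3) − (-2) = 22 → (7,3,22)
replace slot 1: 2·(3+22) − 7 = 43 → (43,3,22)

43,3,22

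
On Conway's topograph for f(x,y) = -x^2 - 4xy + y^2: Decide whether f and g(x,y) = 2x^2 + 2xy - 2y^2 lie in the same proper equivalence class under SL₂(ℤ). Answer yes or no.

D₁ = 20, D₂ = 20
river cycle of f (length 2): (1, 4, -1), (-1, 4, 1)
river cycle of g (length 2): (-2, 2, 2), (2, 2, -2)
cycles differ ⇒ inequivalent

no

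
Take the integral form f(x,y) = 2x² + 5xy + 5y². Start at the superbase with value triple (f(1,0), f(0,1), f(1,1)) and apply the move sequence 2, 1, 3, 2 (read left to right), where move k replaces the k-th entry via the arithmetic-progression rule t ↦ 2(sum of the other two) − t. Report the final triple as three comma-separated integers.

start (2,5,12) = (f(1,0),f(0,1),f(1,1))
replace slot 2: 2·(2+12) − 5 = 23 → (2,23,12)
replace slot 1: 2·(23+12) − 2 = 68 → (68,23,12)
replace slot 3: 2·(68+23) − 12 = 170 → (68,23,170)
replace slot 2: 2·(68+170) − 23 = 453 → (68,453,170)

68,453,170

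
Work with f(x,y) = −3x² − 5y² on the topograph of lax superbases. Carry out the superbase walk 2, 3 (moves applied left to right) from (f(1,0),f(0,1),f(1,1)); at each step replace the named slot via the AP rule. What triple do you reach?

start (-3,-5,-8) = (f(1,0),f(0,1),f(1,1))
replace slot 2: 2·((-3)+(-8)) − (-5) = -17 → (-3,-17,-8)
replace slot 3: 2·((-3)+(-17)) − (-8) = -32 → (-3,-17,-32)

-3,-17,-32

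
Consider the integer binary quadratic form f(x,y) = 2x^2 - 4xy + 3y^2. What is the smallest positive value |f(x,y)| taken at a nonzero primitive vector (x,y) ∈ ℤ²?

translate: b→0 (≡-4 mod 4), so (2,-4,3)→(2,0,1)
flip: (2,0,1)→(1,0,2)
reduced (well bottom): (1,0,2) with a≤c, −a<b≤a
well minimum = a = 1

1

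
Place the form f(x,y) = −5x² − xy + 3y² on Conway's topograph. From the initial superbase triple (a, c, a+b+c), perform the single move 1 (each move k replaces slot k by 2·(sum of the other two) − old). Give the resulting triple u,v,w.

start (-5,3,-3) = (f(1,0),f(0,1),f(1,1))
replace slot 1: 2·(3+(-3)) − (-5) = 5 → (5,3,-3)

5,3,-3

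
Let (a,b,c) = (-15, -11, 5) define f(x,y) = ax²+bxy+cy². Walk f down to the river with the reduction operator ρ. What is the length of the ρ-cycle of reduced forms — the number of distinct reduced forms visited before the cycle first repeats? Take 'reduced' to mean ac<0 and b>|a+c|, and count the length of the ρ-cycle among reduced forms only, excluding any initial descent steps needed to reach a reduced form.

D = 421, ⌊√D⌋ = 20
descent: ρ → (5,11,-15)  [lands on river]
river: ρ → (-15,19,1)
river: ρ → (1,19,-15)
river: ρ → (-15,11,5)
river: ρ → (5,19,-3)
river: ρ → (-3,17,11)
river: ρ → (11,5,-9)
river: ρ → (-9,13,7)
river: ρ → (7,15,-7)
river: ρ → (-7,13,9)
river: ρ → (9,5,-11)
river: ρ → (-11,17,3)
river: ρ → (3,19,-5)
river: ρ → (-5,11,15)
river: ρ → (15,19,-1)
river: ρ → (-1,19,15)
river: ρ → (15,11,-5)
river: ρ → (-5,19,3)
river: ρ → (3,17,-11)
river: ρ → (-11,5,9)
river: ρ → (9,13,-7)
river: ρ → (-7,15,7)
river: ρ → (7,13,-9)
river: ρ → (-9,5,11)
river: ρ → (11,17,-3)
river: ρ → (-3,19,5)
ρ-cycle length = 26 (tail of 1 descent step not counted)

26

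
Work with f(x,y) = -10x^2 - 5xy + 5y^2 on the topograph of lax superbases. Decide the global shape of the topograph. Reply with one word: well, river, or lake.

D = b²−4ac = (-5)² − 4·(-10)·5 = 225
D = 15² is a perfect square ⇒ form factors over ℤ ⇒ lakes

lake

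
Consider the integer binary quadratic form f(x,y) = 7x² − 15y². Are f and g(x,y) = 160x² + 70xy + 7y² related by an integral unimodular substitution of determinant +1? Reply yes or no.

D₁ = 420, D₂ = 420
river cycle of f (length 4): (7, 14, -8), (-8, 18, 3), (3, 18, -8), (-8, 14, 7)
river cycle of g (length 4): (7, 14, -8), (-8, 18, 3), (3, 18, -8), (-8, 14, 7)
cycles coincide ⇒ equivalent

yes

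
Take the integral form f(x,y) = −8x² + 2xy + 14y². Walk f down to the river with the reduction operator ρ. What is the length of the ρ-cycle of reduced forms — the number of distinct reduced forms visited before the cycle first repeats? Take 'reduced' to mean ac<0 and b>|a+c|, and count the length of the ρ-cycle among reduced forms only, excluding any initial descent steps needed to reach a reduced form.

D = 452, ⌊√D⌋ = 21
descent: ρ → (14,-2,-8)
descent: ρ → (-8,18,4)  [lands on river]
river: ρ → (4,14,-16)
river: ρ → (-16,18,2)
river: ρ → (2,18,-16)
river: ρ → (-16,14,4)
river: ρ → (4,18,-8)
river: ρ → (-8,14,8)
river: ρ → (8,18,-4)
river: ρ → (-4,14,16)
river: ρ → (16,18,-2)
river: ρ → (-2,18,16)
river: ρ → (16,14,-4)
river: ρ → (-4,18,8)
river: ρ → (8,14,-8)
ρ-cycle length = 14 (tail of 2 descent steps not counted)

14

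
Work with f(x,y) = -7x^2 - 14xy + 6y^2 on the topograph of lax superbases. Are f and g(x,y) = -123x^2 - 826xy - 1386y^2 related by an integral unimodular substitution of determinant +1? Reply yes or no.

D₁ = 364, D₂ = 364
river cycle of f (length 8): (6, 14, -7), (-7, 14, 6), (6, 10, -11), (-11, 12, 5), (5, 18, -2), (-2, 18, 5), (5, 12, -11), (-11, 10, 6)
river cycle of g (length 8): (6, 14, -7), (-7, 14, 6), (6, 10, -11), (-11, 12, 5), (5, 18, -2), (-2, 18, 5), (5, 12, -11), (-11, 10, 6)
cycles coincide ⇒ equivalent

yes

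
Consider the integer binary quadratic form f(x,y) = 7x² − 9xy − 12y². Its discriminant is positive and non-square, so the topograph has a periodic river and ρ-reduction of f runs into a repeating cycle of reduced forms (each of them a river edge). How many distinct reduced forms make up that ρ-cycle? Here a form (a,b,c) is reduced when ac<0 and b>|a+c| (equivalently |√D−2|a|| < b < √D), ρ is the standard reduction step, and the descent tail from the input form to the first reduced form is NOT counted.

D = 417, ⌊√D⌋ = 20
descent: ρ → (-12,9,7)  [lands on river]
river: ρ → (7,19,-2)
river: ρ → (-2,17,16)
river: ρ → (16,15,-3)
river: ρ → (-3,15,16)
river: ρ → (16,17,-2)
river: ρ → (-2,19,7)
river: ρ → (7,9,-12)
river: ρ → (-12,15,4)
river: ρ → (4,17,-8)
river: ρ → (-8,15,6)
river: ρ → (6,9,-14)
river: ρ → (-14,19,1)
river: ρ → (1,19,-14)
river: ρ → (-14,9,6)
river: ρ → (6,15,-8)
river: ρ → (-8,17,4)
river: ρ → (4,15,-12)
ρ-cycle length = 18 (tail of 1 descent step not counted)

18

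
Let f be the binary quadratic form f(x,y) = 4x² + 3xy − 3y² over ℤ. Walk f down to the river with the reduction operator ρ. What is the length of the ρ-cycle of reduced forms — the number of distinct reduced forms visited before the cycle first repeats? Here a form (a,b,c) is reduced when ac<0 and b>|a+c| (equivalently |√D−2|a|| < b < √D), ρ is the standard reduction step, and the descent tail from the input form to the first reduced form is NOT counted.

D = 57, ⌊√D⌋ = 7
river: ρ → (-3,3,4)
river: ρ → (4,5,-2)
river: ρ → (-2,7,1)
river: ρ → (1,7,-2)
river: ρ → (-2,5,4)
river: ρ → (4,3,-3)
ρ-cycle length = 6 (tail of 0 descent steps not counted)

6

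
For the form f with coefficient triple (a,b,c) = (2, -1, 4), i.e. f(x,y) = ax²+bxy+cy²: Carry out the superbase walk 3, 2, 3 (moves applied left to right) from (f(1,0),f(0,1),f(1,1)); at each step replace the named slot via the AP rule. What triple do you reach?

start (2,4,5) = (f(1,0),f(0,1),f(1,1))
replace slot 3: 2·(2+4) − 5 = 7 → (2,4,7)
replace slot 2: 2·(2+7) − 4 = 14 → (2,14,7)
replace slot 3: 2·(2+14) − 7 = 25 → (2,14,25)

2,14,25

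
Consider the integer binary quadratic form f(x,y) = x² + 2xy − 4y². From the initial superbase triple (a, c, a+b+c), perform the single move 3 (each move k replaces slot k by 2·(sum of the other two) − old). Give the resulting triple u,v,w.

start (1,-4,-1) = (f(1,0),f(0,1),f(1,1))
replace slot 3: 2·(1+(-4)) − (-1) = -5 → (1,-4,-5)

1,-4,-5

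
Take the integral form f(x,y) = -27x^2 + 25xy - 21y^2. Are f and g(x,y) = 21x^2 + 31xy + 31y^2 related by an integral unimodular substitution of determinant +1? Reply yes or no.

D₁ = -1643, D₂ = -1643
f is negative-definite; reduce −f:
−f: flip: (27,-25,21)→(21,25,27)
−f: translate: b→-17 (≡25 mod 42), so (21,25,27)→(21,-17,23)
−f: reduced (well bottom): (21,-17,23) with a≤c, −a<b≤a
flip sign back: reduced form of f is (-21,17,-23)
g: translate: b→-11 (≡31 mod 42), so (21,31,31)→(21,-11,21)
g: flip: (21,-11,21)→(21,11,21)
g: reduced (well bottom): (21,11,21) with a≤c, −a<b≤a
reduced forms (-21, 17, -23) vs (21, 11, 21) ⇒ inequivalent

no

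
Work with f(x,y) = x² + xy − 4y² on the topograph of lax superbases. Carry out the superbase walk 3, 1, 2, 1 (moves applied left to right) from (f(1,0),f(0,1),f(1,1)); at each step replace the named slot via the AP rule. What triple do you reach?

start (1,-4,-2) = (f(1,0),f(0,1),f(1,1))
replace slot 3: 2·(1+(-4)) − (-2) = -4 → (1,-4,-4)
replace slot 1: 2·((-4)+(-4)) − 1 = -17 → (-17,-4,-4)
replace slot 2: 2·((-17)+(-4)) − (-4) = -38 → (-17,-38,-4)
replace slot 1: 2·((-38)+(-4)) − (-17) = -67 → (-67,-38,-4)

-67,-38,-4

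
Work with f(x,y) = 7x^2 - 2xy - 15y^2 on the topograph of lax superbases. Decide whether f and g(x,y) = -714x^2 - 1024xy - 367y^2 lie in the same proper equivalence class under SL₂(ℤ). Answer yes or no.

D₁ = 424, D₂ = 424
river cycle of f (length 18): (7, 12, -10), (-10, 8, 9), (9, 10, -9), (-9, 8, 10), (10, 12, -7), (-7, 16, 6), (6, 20, -1), (-1, 20, 6), (6, 16, -7), (-7, 12, 10), … (8 more)
river cycle of g (length 18): (-10, 8, 9), (9, 10, -9), (-9, 8, 10), (10, 12, -7), (-7, 16, 6), (6, 20, -1), (-1, 20, 6), (6, 16, -7), (-7, 12, 10), (10, 8, -9), … (8 more)
cycles coincide ⇒ equivalent

yes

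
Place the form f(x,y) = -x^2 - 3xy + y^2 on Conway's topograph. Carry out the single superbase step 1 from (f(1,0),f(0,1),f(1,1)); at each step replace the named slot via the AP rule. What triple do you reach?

start (-1,1,-3) = (f(1,0),f(0,1),f(1,1))
replace slot 1: 2·(1+(-3)) − (-1) = -3 → (-3,1,-3)

-3,1,-3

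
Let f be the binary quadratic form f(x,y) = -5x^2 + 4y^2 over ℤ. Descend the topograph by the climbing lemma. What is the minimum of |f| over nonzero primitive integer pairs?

descent: ρ → (4,8,-1)  [lands on river]
river: ρ → (-1,8,4)
closes: descent 1, river 2
min |a| on river = 1

1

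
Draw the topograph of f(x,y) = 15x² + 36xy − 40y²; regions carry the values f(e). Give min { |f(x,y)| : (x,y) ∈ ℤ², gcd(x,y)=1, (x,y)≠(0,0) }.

river: ρ → (-40,44,11)
river: ρ → (11,44,-40)
river: ρ → (-40,36,15)
river: ρ → (15,54,-13)
river: ρ → (-13,50,23)
river: ρ → (23,42,-21)
river: ρ → (-21,42,23)
river: ρ → (23,50,-13)
river: ρ → (-13,54,15)
river: ρ → (15,36,-40)
closes: descent 0, river 10
min |a| on river = 11

11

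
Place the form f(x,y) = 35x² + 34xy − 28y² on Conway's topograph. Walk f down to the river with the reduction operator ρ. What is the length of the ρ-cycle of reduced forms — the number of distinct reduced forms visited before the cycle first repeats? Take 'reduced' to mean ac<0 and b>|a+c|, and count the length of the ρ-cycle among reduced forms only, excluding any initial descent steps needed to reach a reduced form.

D = 5076, ⌊√D⌋ = 71
river: ρ → (-28,22,41)
river: ρ → (41,60,-9)
river: ρ → (-9,66,20)
river: ρ → (20,54,-27)
river: ρ → (-27,54,20)
river: ρ → (20,66,-9)
river: ρ → (-9,60,41)
river: ρ → (41,22,-28)
river: ρ → (-28,34,35)
river: ρ → (35,36,-27)
river: ρ → (-27,18,44)
river: ρ → (44,70,-1)
river: ρ → (-1,70,44)
river: ρ → (44,18,-27)
river: ρ → (-27,36,35)
river: ρ → (35,34,-28)
ρ-cycle length = 16 (tail of 0 descent steps not counted)

16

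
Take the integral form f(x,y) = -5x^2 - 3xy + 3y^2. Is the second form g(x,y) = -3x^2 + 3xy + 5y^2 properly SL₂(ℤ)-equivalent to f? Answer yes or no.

D₁ = 69, D₂ = 69
river cycle of f (length 4): (3, 3, -5), (-5, 7, 1), (1, 7, -5), (-5, 3, 3)
river cycle of g (length 4): (5, 7, -1), (-1, 7, 5), (5, 3, -3), (-3, 3, 5)
cycles differ ⇒ inequivalent

no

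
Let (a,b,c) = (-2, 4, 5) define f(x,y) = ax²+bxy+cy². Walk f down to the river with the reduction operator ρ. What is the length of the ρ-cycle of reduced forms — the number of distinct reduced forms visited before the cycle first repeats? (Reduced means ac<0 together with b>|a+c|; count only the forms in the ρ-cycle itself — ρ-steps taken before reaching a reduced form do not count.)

D = 56, ⌊√D⌋ = 7
river: ρ → (5,6,-1)
river: ρ → (-1,6,5)
river: ρ → (5,4,-2)
river: ρ → (-2,4,5)
ρ-cycle length = 4 (tail of 0 descent steps not counted)

4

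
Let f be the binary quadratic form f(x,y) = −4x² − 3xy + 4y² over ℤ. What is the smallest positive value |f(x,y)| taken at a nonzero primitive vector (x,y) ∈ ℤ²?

descent: ρ → (4,3,-4)  [lands on river]
river: ρ → (-4,5,3)
river: ρ → (3,7,-2)
river: ρ → (-2,5,6)
river: ρ → (6,7,-1)
river: ρ → (-1,7,6)
river: ρ → (6,5,-2)
river: ρ → (-2,7,3)
river: ρ → (3,5,-4)
river: ρ → (-4,3,4)
river: ρ → (4,5,-3)
river: ρ → (-3,7,2)
river: ρ → (2,5,-6)
river: ρ → (-6,7,1)
river: ρ → (1,7,-6)
river: ρ → (-6,5,2)
river: ρ → (2,7,-3)
river: ρ → (-3,5,4)
closes: descent 1, river 18
min |a| on river = 1

1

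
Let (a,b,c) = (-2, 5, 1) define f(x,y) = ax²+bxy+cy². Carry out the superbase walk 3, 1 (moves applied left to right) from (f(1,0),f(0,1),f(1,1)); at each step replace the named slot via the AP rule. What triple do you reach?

start (-2,1,4) = (f(1,0),f(0,1),f(1,1))
replace slot 3: 2·((-2)+1) − 4 = -6 → (-2,1,-6)
replace slot 1: 2·(1+(-6)) − (-2) = -8 → (-8,1,-6)

-8,1,-6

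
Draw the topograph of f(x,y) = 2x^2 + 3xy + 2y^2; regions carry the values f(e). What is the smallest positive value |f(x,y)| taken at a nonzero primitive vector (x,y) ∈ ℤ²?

translate: b→-1 (≡3 mod 4), so (2,3,2)→(2,-1,1)
flip: (2,-1,1)→(1,1,2)
reduced (well bottom): (1,1,2) with a≤c, −a<b≤a
well minimum = a = 1

1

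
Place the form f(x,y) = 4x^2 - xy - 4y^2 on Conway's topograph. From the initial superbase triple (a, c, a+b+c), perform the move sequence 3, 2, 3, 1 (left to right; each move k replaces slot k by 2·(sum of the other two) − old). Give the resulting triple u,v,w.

start (4,-4,-1) = (f(1,0),f(0,1),f(1,1))
replace slot 3: 2·(4+(-4)) − (-1) = 1 → (4,-4,1)
replace slot 2: 2·(4+1) − (-4) = 14 → (4,14,1)
replace slot 3: 2·(4+14) − 1 = 35 → (4,14,35)
replace slot 1: 2·(14+35) − 4 = 94 → (94,14,35)

94,14,35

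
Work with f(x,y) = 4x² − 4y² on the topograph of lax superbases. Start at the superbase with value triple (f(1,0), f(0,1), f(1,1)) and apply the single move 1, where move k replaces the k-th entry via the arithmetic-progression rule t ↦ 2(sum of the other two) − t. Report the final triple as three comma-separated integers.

start (4,-4,0) = (f(1,0),f(0,1),f(1,1))
replace slot 1: 2·((-4)+0) − 4 = -12 → (-12,-4,0)

-12,-4,0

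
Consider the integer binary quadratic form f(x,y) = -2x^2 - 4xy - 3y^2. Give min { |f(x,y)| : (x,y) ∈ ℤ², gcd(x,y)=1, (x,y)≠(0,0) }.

translate: b→0 (≡4 mod 4), so (2,4,3)→(2,0,1)
flip: (2,0,1)→(1,0,2)
reduced (well bottom): (1,0,2) with a≤c, −a<b≤a
well minimum |f| = |-1| = 1 (negative-definite)

1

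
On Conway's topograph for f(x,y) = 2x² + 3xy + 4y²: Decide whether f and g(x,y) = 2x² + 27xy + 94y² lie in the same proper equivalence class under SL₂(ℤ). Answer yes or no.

D₁ = -23, D₂ = -23
f: translate: b→-1 (≡3 mod 4), so (2,3,4)→(2,-1,3)
f: reduced (well bottom): (2,-1,3) with a≤c, −a<b≤a
g: translate: b→-1 (≡27 mod 4), so (2,27,94)→(2,-1,3)
g: reduced (well bottom): (2,-1,3) with a≤c, −a<b≤a
reduced forms (2, -1, 3) vs (2, -1, 3) ⇒ equivalent

yes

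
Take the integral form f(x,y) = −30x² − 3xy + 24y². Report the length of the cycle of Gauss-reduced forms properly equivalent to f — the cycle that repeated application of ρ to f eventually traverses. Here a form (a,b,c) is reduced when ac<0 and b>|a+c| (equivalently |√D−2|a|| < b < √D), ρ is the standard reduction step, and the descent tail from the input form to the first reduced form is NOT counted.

D = 2889, ⌊√D⌋ = 53
descent: ρ → (24,51,-3)  [lands on river]
river: ρ → (-3,51,24)
river: ρ → (24,45,-9)
river: ρ → (-9,45,24)
ρ-cycle length = 4 (tail of 1 descent step not counted)

4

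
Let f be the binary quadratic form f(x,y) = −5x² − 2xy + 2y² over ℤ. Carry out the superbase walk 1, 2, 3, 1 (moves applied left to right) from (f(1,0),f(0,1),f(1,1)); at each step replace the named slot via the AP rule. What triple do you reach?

start (-5,2,-5) = (f(1,0),f(0,1),f(1,1))
replace slot 1: 2·(2+(-5)) − (-5) = -1 → (-1,2,-5)
replace slot 2: 2·((-1)+(-5)) − 2 = -14 → (-1,-14,-5)
replace slot 3: 2·((-1)+(-14)) − (-5) = -25 → (-1,-14,-25)
replace slot 1: 2·((-14)+(-25)) − (-1) = -77 → (-77,-14,-25)

-77,-14,-25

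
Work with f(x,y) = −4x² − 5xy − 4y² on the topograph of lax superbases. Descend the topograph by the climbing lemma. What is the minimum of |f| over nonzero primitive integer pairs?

translate: b→-3 (≡5 mod 8), so (4,5,4)→(4,-3,3)
flip: (4,-3,3)→(3,3,4)
reduced (well bottom): (3,3,4) with a≤c, −a<b≤a
well minimum |f| = |-3| = 3 (negative-definite)

3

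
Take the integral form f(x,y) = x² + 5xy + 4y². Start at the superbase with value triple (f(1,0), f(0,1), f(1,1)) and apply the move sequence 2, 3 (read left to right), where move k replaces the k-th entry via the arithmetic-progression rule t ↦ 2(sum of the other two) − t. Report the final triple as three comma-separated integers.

start (1,4,10) = (f(1,0),f(0,1),f(1,1))
replace slot 2: 2·(1+10) − 4 = 18 → (1,18,10)
replace slot 3: 2·(1+18) − 10 = 28 → (1,18,28)

1,18,28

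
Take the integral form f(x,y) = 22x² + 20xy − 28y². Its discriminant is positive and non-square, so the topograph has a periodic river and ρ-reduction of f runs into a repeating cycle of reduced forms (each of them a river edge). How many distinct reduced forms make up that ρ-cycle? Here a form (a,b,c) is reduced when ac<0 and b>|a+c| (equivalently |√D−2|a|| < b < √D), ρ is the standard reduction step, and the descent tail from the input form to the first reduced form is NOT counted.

D = 2864, ⌊√D⌋ = 53
river: ρ → (-28,36,14)
river: ρ → (14,48,-10)
river: ρ → (-10,52,4)
river: ρ → (4,52,-10)
river: ρ → (-10,48,14)
river: ρ → (14,36,-28)
river: ρ → (-28,20,22)
river: ρ → (22,24,-26)
river: ρ → (-26,28,20)
river: ρ → (20,52,-2)
river: ρ → (-2,52,20)
river: ρ → (20,28,-26)
river: ρ → (-26,24,22)
river: ρ → (22,20,-28)
ρ-cycle length = 14 (tail of 0 descent steps not counted)

14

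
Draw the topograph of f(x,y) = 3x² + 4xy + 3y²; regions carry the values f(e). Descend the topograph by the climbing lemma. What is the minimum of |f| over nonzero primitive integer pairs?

translate: b→-2 (≡4 mod 6), so (3,4,3)→(3,-2,2)
flip: (3,-2,2)→(2,2,3)
reduced (well bottom): (2,2,3) with a≤c, −a<b≤a
well minimum = a = 2

2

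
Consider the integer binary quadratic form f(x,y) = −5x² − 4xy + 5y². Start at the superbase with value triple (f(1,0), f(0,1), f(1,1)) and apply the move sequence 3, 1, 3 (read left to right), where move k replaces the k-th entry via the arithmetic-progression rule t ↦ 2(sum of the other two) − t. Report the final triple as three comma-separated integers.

start (-5,5,-4) = (f(1,0),f(0,1),f(1,1))
replace slot 3: 2·((-5)+5) − (-4) = 4 → (-5,5,4)
replace slot 1: 2·(5+4) − (-5) = 23 → (23,5,4)
replace slot 3: 2·(23+5) − 4 = 52 → (23,5,52)

23,5,52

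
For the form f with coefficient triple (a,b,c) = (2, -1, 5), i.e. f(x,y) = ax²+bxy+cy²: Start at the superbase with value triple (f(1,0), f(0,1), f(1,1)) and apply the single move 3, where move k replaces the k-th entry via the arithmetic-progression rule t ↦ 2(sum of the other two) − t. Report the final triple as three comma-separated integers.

start (2,5,6) = (f(1,0),f(0,1),f(1,1))
replace slot 3: 2·(2+5) − 6 = 8 → (2,5,8)

2,5,8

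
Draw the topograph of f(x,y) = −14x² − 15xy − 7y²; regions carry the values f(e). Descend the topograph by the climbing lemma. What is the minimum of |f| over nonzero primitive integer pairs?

translate: b→-13 (≡15 mod 28), so (14,15,7)→(14,-13,6)
flip: (14,-13,6)→(6,13,14)
translate: b→1 (≡13 mod 12), so (6,13,14)→(6,1,7)
reduced (well bottom): (6,1,7) with a≤c, −a<b≤a
well minimum |f| = |-6| = 6 (negative-definite)

6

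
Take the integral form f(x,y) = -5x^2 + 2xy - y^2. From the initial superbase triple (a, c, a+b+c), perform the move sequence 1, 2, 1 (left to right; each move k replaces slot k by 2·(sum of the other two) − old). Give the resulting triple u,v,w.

start (-5,-1,-4) = (f(1,0),f(0,1),f(1,1))
replace slot 1: 2·((-1)+(-4)) − (-5) = -5 → (-5,-1,-4)
replace slot 2: 2·((-5)+(-4)) − (-1) = -17 → (-5,-17,-4)
replace slot 1: 2·((-17)+(-4)) − (-5) = -37 → (-37,-17,-4)

-37,-17,-4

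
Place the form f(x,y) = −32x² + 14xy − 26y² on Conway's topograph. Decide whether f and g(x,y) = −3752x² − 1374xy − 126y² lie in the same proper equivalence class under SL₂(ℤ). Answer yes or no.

D₁ = -3132, D₂ = -3132
f is negative-definite; reduce −f:
−f: flip: (32,-14,26)→(26,14,32)
−f: reduced (well bottom): (26,14,32) with a≤c, −a<b≤a
flip sign back: reduced form of f is (-26,-14,-32)
g is negative-definite; reduce −g:
−g: flip: (3752,1374,126)→(126,-1374,3752)
−g: translate: b→-114 (≡-1374 mod 252), so (126,-1374,3752)→(126,-114,32)
−g: flip: (126,-114,32)→(32,114,126)
−g: translate: b→-14 (≡114 mod 64), so (32,114,126)→(32,-14,26)
−g: flip: (32,-14,26)→(26,14,32)
−g: reduced (well bottom): (26,14,32) with a≤c, −a<b≤a
flip sign back: reduced form of g is (-26,-14,-32)
reduced forms (-26, -14, -32) vs (-26, -14, -32) ⇒ equivalent

yes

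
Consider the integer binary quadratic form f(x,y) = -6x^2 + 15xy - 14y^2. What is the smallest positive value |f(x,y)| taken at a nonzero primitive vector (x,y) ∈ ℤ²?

translate: b→-3 (≡-15 mod 12), so (6,-15,14)→(6,-3,5)
flip: (6,-3,5)→(5,3,6)
reduced (well bottom): (5,3,6) with a≤c, −a<b≤a
well minimum |f| = |-5| = 5 (negative-definite)

5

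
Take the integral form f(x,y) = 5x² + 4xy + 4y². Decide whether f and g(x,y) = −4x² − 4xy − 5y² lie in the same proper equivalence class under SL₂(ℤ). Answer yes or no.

D₁ = -64, D₂ = -64
f: flip: (5,4,4)→(4,-4,5)
f: translate: b→4 (≡-4 mod 8), so (4,-4,5)→(4,4,5)
f: reduced (well bottom): (4,4,5) with a≤c, −a<b≤a
g is negative-definite; reduce −g:
−g: reduced (well bottom): (4,4,5) with a≤c, −a<b≤a
flip sign back: reduced form of g is (-4,-4,-5)
reduced forms (4, 4, 5) vs (-4, -4, -5) ⇒ inequivalent

no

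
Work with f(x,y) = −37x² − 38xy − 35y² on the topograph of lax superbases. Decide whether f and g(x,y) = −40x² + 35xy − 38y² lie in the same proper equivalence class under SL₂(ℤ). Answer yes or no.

D₁ = -3736, D₂ = -4855
discriminants differ ⇒ not SL₂(ℤ)-equivalent

no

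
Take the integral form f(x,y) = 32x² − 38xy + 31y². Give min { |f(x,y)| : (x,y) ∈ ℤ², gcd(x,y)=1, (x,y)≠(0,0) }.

translate: b→26 (≡-38 mod 64), so (32,-38,31)→(32,26,25)
flip: (32,26,25)→(25,-26,32)
translate: b→24 (≡-26 mod 50), so (25,-26,32)→(25,24,31)
reduced (well bottom): (25,24,31) with a≤c, −a<b≤a
well minimum = a = 25

25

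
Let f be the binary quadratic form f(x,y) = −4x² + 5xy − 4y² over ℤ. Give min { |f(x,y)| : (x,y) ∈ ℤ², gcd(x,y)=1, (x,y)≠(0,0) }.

translate: b→3 (≡-5 mod 8), so (4,-5,4)→(4,3,3)
flip: (4,3,3)→(3,-3,4)
translate: b→3 (≡-3 mod 6), so (3,-3,4)→(3,3,4)
reduced (well bottom): (3,3,4) with a≤c, −a<b≤a
well minimum |f| = |-3| = 3 (negative-definite)

3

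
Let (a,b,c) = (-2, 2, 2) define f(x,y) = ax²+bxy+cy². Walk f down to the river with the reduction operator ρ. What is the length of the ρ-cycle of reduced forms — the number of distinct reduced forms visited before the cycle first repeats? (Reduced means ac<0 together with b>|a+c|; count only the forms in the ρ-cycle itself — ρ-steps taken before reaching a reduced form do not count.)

D = 20, ⌊√D⌋ = 4
river: ρ → (2,2,-2)
river: ρ → (-2,2,2)
ρ-cycle length = 2 (tail of 0 descent steps not counted)

2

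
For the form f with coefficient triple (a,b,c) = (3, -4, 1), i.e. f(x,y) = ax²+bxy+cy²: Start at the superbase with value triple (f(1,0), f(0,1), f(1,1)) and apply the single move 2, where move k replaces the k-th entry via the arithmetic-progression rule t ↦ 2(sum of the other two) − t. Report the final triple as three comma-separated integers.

start (3,1,0) = (f(1,0),f(0,1),f(1,1))
replace slot 2: 2·(3+0) − 1 = 5 → (3,5,0)

3,5,0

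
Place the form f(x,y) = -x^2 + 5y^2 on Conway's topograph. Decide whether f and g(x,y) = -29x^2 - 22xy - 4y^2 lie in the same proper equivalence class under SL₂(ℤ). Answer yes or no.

D₁ = 20, D₂ = 20
river cycle of f (length 2): (-1, 4, 1), (1, 4, -1)
river cycle of g (length 2): (1, 4, -1), (-1, 4, 1)
cycles coincide ⇒ equivalent

yes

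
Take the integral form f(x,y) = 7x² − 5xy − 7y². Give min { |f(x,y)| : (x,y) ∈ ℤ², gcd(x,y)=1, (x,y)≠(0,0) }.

descent: ρ → (-7,5,7)  [lands on river]
river: ρ → (7,9,-5)
river: ρ → (-5,11,5)
river: ρ → (5,9,-7)
closes: descent 1, river 4
min |a| on river = 5

5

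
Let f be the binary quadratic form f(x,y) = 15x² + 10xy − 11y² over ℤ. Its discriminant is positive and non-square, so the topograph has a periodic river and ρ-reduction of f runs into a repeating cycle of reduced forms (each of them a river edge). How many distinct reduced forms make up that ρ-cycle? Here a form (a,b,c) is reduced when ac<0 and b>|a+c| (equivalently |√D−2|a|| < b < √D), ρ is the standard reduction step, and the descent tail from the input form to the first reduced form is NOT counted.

D = 760, ⌊√D⌋ = 27
river: ρ → (-11,12,14)
river: ρ → (14,16,-9)
river: ρ → (-9,20,10)
river: ρ → (10,20,-9)
river: ρ → (-9,16,14)
river: ρ → (14,12,-11)
river: ρ → (-11,10,15)
river: ρ → (15,20,-6)
river: ρ → (-6,16,21)
river: ρ → (21,26,-1)
river: ρ → (-1,26,21)
river: ρ → (21,16,-6)
river: ρ → (-6,20,15)
river: ρ → (15,10,-11)
ρ-cycle length = 14 (tail of 0 descent steps not counted)

14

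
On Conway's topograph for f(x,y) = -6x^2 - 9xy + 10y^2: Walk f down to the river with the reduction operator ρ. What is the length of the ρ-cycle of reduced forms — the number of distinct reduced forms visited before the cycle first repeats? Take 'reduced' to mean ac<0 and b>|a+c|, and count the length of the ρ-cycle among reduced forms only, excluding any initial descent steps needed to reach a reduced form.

D = 321, ⌊√D⌋ = 17
descent: ρ → (10,9,-6)  [lands on river]
river: ρ → (-6,15,4)
river: ρ → (4,17,-2)
river: ρ → (-2,15,12)
river: ρ → (12,9,-5)
river: ρ → (-5,11,10)
ρ-cycle length = 6 (tail of 1 descent step not counted)

6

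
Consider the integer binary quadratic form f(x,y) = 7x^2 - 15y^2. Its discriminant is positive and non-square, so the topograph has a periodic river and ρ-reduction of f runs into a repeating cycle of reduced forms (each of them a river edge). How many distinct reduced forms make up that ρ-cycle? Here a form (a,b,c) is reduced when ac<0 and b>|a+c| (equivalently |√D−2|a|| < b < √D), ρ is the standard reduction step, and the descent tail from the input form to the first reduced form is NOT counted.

D = 420, ⌊√D⌋ = 20
descent: ρ → (-15,0,7)
descent: ρ → (7,14,-8)  [lands on river]
river: ρ → (-8,18,3)
river: ρ → (3,18,-8)
river: ρ → (-8,14,7)
ρ-cycle length = 4 (tail of 2 descent steps not counted)

4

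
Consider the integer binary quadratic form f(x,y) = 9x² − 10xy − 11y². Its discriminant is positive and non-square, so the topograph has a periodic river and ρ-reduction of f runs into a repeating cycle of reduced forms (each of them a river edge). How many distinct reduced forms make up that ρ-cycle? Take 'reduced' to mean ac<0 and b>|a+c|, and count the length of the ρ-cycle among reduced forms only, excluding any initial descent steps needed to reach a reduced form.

D = 496, ⌊√D⌋ = 22
descent: ρ → (-11,10,9)  [lands on river]
river: ρ → (9,8,-12)
river: ρ → (-12,16,5)
river: ρ → (5,14,-15)
river: ρ → (-15,16,4)
river: ρ → (4,16,-15)
river: ρ → (-15,14,5)
river: ρ → (5,16,-12)
river: ρ → (-12,8,9)
river: ρ → (9,10,-11)
river: ρ → (-11,12,8)
river: ρ → (8,20,-3)
river: ρ → (-3,22,1)
river: ρ → (1,22,-3)
river: ρ → (-3,20,8)
river: ρ → (8,12,-11)
ρ-cycle length = 16 (tail of 1 descent step not counted)

16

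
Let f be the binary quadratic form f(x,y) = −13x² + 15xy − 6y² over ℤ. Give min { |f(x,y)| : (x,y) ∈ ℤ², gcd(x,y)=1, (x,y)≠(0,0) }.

translate: b→11 (≡-15 mod 26), so (13,-15,6)→(13,11,4)
flip: (13,11,4)→(4,-11,13)
translate: b→-3 (≡-11 mod 8), so (4,-11,13)→(4,-3,6)
reduced (well bottom): (4,-3,6) with a≤c, −a<b≤a
well minimum |f| = |-4| = 4 (negative-definite)

4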